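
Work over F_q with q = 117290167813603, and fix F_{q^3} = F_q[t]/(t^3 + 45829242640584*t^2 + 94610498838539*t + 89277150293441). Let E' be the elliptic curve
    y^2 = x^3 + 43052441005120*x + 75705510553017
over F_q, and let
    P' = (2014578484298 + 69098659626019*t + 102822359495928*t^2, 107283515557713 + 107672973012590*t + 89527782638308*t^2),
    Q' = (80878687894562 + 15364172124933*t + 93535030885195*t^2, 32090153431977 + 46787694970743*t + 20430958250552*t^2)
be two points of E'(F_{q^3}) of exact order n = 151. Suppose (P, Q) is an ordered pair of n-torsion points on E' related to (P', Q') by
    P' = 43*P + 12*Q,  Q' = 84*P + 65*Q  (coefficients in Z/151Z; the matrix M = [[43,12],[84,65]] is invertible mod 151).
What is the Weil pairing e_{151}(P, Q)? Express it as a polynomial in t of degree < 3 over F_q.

Alternating bilinearity on E[151] (values in mu_{151} in F_{117290167813603^3}) gives e(P',Q') = e(P,Q)^det(M).
So e_{151}(P,Q) = e_{151}(P',Q')^{6}, since 126*6 = 1 mod 151.
Build f_{151,P'} and f_{151,Q'} via the 8-bit ladder of 151=10010111_2; evaluate at shifted divisors; quotient in F_{117290167813603^3}.
Miller gives e_{151}(P',Q') = 103477333528017 + 108633105969856*t + 14914830865753*t^2 in F_{117290167813603^3}.
Raise to 6: e(P,Q) = 32989412697186 + 60522756508004*t + 10716648355068*t^2 in mu_{151}.

32989412697186 + 60522756508004*t + 10716648355068*t^2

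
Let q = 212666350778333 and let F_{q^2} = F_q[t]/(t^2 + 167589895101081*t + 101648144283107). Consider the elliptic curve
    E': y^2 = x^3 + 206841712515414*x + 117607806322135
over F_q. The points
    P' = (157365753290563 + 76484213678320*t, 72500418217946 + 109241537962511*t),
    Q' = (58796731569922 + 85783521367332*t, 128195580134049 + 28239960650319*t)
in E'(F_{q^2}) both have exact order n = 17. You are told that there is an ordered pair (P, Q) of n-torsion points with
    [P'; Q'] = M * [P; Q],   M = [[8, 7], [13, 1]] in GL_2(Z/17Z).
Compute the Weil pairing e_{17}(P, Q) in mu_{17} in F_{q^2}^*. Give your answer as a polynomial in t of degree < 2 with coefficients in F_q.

The 17-Weil pairing on E[17] over F_{212666350778333} is alternating-bilinear: e_{17}(P',Q') = e_{17}(P,Q)^det(M).
det M = 8*1 - 7*13 = -83 = 2 (mod 17); 2^{-1} = 9 (mod 17).
Build f_{17,P'} and f_{17,Q'} via the 5-bit ladder of 17=10001_2; evaluate at shifted divisors; quotient in F_{212666350778333^2}.
The quotient is 107541486360552 + 120198446821010*t.
Raise to 9: e(P,Q) = 89270043298622 + 200232676754706*t in mu_{17}.

89270043298622 + 200232676754706*t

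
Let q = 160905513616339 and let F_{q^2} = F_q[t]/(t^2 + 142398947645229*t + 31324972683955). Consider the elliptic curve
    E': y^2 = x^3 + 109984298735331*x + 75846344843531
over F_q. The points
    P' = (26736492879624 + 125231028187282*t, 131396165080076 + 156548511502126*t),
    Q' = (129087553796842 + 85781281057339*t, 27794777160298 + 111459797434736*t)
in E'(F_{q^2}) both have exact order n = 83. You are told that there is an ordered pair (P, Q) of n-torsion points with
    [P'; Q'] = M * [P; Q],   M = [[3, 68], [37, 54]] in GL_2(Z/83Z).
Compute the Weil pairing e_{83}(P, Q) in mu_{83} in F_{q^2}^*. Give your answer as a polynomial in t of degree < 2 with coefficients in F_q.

e_{83} is bilinear + alternating on E[83], so e_{83}(3*P + 68*Q, 37*P + 54*Q) = e_{83}(P,Q)^(3*54-68*37).
Inverting 53 mod 83: 47. Thus e_{83}(P,Q) = e(P',Q')^{47}.
Double-and-add over 1010011: 7-1 doublings, 4-1 additions; each step l_{T,T}/v_{2T} or l_{T,P'}/v at Q'+S for random S.
The quotient is 60345710887150 + 159782645719161*t.
(60345710887150 + 159782645719161*t)^{47} mod (160905513616339,f) = 156888709556346 + 153923352482364*t.

156888709556346 + 153923352482364*t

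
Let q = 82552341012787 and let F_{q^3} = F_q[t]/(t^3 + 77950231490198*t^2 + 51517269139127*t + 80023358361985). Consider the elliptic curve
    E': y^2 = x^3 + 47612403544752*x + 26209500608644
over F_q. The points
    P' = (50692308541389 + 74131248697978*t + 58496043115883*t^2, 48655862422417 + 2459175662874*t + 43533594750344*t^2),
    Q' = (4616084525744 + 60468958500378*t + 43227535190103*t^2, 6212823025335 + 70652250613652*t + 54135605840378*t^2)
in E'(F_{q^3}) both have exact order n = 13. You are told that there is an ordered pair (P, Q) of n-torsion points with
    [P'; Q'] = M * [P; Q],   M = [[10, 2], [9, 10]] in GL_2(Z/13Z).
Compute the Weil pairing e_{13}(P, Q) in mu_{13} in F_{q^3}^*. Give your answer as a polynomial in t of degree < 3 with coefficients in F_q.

e_{13}(aP+bQ,cP+dQ) = e_{13}(P,Q)^(ad-bc); with (a,b,c,d)=(10,2,9,10) this gives the det-13 law.
Inverting 4 mod 13: 10. Thus e_{13}(P,Q) = e(P',Q')^{10}.
Build f_{13,P'} and f_{13,Q'} via the 4-bit ladder of 13=1101_2; evaluate at shifted divisors; quotient in F_{82552341012787^3}.
The quotient is 1603617665504 + 23924274088932*t + 42577284736251*t^2.
e_{13}(P,Q) = (1603617665504 + 23924274088932*t + 42577284736251*t^2)^{10} = 74121842147591 + 32082555986098*t + 68219969914184*t^2.

74121842147591 + 32082555986098*t + 68219969914184*t^2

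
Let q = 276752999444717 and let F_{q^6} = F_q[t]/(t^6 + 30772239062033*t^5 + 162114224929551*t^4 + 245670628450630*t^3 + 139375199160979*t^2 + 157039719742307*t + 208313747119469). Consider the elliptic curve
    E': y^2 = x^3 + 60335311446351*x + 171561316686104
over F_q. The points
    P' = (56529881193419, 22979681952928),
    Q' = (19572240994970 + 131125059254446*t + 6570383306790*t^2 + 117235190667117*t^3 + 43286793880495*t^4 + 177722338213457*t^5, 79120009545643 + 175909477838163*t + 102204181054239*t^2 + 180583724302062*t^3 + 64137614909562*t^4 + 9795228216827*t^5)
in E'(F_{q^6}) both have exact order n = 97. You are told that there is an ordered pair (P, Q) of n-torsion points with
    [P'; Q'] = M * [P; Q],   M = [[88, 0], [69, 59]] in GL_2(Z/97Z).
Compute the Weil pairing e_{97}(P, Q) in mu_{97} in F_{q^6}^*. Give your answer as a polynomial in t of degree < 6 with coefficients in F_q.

276352835643435 + 175849189481458*t + 58629842775119*t^2 + 37224412127567*t^3 + 12424190709538*t^4 + 188191862289329*t^5

Under M = [[88,0],[69,59]] in GL_2(Z/97), e_{97}(P',Q') = e_{97}(P,Q)^(88*59-0*69 mod 97).
Hence e(P,Q) = e(P',Q')^{78} where 78 = 51^{-1} mod 97.
Run Miller on y^2=x^3+60335311446351*x+171561316686104 over F_{276752999444717}: ladder 1100001 (7 bits); e = f_P(D_Q)/f_Q(D_P).
f_P(D_Q)/f_Q(D_P) = 11184849903867 + 193163430223647*t + 31904772621779*t^2 + 145047177282267*t^3 + 193478583137049*t^4 + 169582777618056*t^5.
Thus e_{97}(P,Q) = 276352835643435 + 175849189481458*t + 58629842775119*t^2 + 37224412127567*t^3 + 12424190709538*t^4 + 188191862289329*t^5.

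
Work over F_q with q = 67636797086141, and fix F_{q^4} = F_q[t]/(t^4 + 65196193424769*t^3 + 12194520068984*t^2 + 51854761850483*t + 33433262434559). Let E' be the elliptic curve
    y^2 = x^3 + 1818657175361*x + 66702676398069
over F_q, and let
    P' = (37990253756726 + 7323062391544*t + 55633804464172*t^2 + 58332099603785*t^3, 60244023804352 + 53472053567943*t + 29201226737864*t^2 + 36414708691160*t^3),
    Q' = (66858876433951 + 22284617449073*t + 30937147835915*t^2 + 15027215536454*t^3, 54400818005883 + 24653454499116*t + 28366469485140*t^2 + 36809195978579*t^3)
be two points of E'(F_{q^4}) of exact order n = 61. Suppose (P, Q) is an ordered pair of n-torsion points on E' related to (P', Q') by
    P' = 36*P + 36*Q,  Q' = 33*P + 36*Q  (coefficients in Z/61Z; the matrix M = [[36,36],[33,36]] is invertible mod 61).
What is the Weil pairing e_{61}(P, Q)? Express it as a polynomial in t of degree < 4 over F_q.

29361904596208 + 24008128038610*t + 40183177688658*t^2 + 36458913450013*t^3

Under M = [[36,36],[33,36]] in GL_2(Z/61), e_{61}(P',Q') = e_{61}(P,Q)^(36*36-36*33 mod 61).
Inverting 47 mod 61: 13. Thus e_{61}(P,Q) = e(P',Q')^{13}.
Run Miller on y^2=x^3+1818657175361*x+66702676398069 over F_{67636797086141}: ladder 111101 (6 bits); e = f_P(D_Q)/f_Q(D_P).
Result: e(P',Q') = 67239019022567 + 40406157580565*t + 63379392869074*t^2 + 39061564601980*t^3.
Hence e(P,Q) = 29361904596208 + 24008128038610*t + 40183177688658*t^2 + 36458913450013*t^3 in F_{67636797086141^4}^*.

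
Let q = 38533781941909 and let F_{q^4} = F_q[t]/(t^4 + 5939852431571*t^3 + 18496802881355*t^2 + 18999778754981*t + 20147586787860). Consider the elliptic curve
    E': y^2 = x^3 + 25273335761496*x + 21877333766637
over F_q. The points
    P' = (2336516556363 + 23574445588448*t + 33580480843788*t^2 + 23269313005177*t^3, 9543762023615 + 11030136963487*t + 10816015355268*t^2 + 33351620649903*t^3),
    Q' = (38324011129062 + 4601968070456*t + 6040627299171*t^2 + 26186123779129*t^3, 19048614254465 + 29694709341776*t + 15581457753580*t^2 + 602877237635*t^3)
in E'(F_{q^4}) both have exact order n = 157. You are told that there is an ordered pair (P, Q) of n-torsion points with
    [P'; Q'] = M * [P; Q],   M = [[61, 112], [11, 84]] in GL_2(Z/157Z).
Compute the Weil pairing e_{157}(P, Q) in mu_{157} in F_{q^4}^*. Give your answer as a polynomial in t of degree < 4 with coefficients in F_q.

Since e_{157}(P,P)=e_{157}(Q,Q)=1 and e_{157}(Q,P)=e_{157}(P,Q)^{-1}, expanding e_{157}(61*P + 112*Q,11*P + 84*Q) leaves e(P,Q)^det(M).
det(M) mod 157 = 124; its inverse in (Z/157)^* is 19 (check: 124*19 mod 157 = 1).
n = 157 = (10011101)_2 (8 bits, wt 5); accumulate f_{157,P'}(Q'+S)/f_{157,P'}(S) along the 7-step ladder.
e_{157}(P',Q') = 35101352254546 + 210199071589*t + 14507343453897*t^2 + 24137306244747*t^3.
e_{157}(P,Q) = (35101352254546 + 210199071589*t + 14507343453897*t^2 + 24137306244747*t^3)^{19} = 13112963502436 + 12594045211056*t + 38504822731024*t^2 + 35591521261802*t^3.

13112963502436 + 12594045211056*t + 38504822731024*t^2 + 35591521261802*t^3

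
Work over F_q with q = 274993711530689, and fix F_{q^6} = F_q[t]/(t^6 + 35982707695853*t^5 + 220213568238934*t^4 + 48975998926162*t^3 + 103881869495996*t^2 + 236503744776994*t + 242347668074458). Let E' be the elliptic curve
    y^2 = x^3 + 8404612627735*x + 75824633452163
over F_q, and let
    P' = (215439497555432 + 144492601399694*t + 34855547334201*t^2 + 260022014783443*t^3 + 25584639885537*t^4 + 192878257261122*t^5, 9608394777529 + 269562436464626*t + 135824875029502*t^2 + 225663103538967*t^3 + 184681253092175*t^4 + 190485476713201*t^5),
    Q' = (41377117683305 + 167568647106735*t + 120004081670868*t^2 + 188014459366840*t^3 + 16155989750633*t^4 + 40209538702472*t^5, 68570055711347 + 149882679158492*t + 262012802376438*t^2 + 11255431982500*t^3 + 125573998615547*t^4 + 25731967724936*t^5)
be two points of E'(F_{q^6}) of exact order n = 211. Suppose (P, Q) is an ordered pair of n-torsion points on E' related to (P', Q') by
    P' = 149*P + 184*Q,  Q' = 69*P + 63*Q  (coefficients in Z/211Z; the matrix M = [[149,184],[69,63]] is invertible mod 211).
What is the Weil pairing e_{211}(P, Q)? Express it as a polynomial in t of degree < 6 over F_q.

237147023222700 + 19145503454866*t + 12501834228970*t^2 + 72476404439977*t^3 + 58765101152339*t^4 + 227777713499767*t^5

Alternating bilinearity on E[211] (values in mu_{211} in F_{274993711530689^6}) gives e(P',Q') = e(P,Q)^det(M).
Hence e(P,Q) = e(P',Q')^{63} where 63 = 67^{-1} mod 211.
Run Miller on y^2=x^3+8404612627735*x+75824633452163 over F_{274993711530689}: ladder 11010011 (8 bits); e = f_P(D_Q)/f_Q(D_P).
The quotient is 65006586723563 + 125925143575191*t + 122314845510483*t^2 + 261798190999460*t^3 + 40439823089357*t^4 + 167115264834079*t^5.
e_{211}(P,Q) = (65006586723563 + 125925143575191*t + 122314845510483*t^2 + 261798190999460*t^3 + 40439823089357*t^4 + 167115264834079*t^5)^{63} = 237147023222700 + 19145503454866*t + 12501834228970*t^2 + 72476404439977*t^3 + 58765101152339*t^4 + 227777713499767*t^5.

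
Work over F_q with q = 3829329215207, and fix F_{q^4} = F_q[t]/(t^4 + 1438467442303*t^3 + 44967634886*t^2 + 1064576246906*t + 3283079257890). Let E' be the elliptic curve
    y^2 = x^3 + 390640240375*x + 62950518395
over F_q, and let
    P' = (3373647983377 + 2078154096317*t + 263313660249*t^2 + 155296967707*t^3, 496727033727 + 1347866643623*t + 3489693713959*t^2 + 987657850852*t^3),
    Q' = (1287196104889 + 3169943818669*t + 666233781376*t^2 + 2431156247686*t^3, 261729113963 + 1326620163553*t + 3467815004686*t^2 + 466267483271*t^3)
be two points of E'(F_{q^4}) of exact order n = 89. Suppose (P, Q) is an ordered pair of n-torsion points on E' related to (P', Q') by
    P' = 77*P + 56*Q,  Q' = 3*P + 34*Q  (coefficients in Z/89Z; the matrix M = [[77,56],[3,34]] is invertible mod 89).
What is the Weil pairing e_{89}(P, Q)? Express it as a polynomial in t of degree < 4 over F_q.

1265848463730 + 270381627368*t + 1113911494074*t^2 + 60583811230*t^3

The 89-Weil pairing on E[89] over F_{3829329215207} is alternating-bilinear: e_{89}(P',Q') = e_{89}(P,Q)^det(M).
det M = 77*34 - 56*3 = 2450 = 47 (mod 89); 47^{-1} = 36 (mod 89).
Run Miller on y^2=x^3+390640240375*x+62950518395 over F_{3829329215207}: ladder 1011001 (7 bits); e = f_P(D_Q)/f_Q(D_P).
e_{89}(P',Q') = 2691256011011 + 1702870058799*t + 867473250243*t^2 + 1293573683242*t^3.
(2691256011011 + 1702870058799*t + 867473250243*t^2 + 1293573683242*t^3)^{36} mod (3829329215207,f) = 1265848463730 + 270381627368*t + 1113911494074*t^2 + 60583811230*t^3.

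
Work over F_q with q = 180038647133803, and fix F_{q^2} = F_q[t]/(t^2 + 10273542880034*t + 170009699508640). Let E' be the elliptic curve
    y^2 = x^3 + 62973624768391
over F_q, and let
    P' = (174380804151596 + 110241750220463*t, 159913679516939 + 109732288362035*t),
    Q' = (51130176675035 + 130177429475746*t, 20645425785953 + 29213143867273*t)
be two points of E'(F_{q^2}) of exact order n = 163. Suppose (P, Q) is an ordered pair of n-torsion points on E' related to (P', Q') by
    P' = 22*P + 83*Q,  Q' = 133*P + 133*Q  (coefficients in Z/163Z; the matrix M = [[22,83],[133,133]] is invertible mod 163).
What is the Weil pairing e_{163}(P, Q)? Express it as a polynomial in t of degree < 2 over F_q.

e_{163}(aP+bQ,cP+dQ) = e_{163}(P,Q)^(ad-bc); with (a,b,c,d)=(22,83,133,133) this gives the det-163 law.
22*133 - 83*133 = -8113; reduced mod 163: det = 37, inverse 141.
8-bit Miller (10100011) on E'/F_{180038647133803} with a'=0, b'=62973624768391: accumulate tangent/chord ratios at Q'+S and P'+S'.
The quotient is 107497349837894 + 33086585139256*t.
e_{163}(P,Q) = (107497349837894 + 33086585139256*t)^{141} = 163149668928166 + 128057926200469*t.

163149668928166 + 128057926200469*t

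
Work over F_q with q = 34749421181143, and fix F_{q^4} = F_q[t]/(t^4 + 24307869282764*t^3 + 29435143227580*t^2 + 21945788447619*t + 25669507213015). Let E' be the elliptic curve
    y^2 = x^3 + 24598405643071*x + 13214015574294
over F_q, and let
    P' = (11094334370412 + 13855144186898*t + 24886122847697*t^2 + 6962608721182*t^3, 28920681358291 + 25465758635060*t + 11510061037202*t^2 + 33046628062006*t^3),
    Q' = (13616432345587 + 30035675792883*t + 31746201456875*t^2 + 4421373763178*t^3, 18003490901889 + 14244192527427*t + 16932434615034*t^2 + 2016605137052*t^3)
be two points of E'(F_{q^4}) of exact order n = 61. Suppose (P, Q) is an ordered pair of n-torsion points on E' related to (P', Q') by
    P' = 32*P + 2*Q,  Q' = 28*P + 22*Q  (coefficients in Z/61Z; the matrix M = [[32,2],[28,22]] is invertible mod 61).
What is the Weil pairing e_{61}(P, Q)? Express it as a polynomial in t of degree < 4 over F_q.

28085568953742 + 28566590497340*t + 8189723943378*t^2 + 32103226105494*t^3

e_{61} is bilinear + alternating on E[61], so e_{61}(32*P + 2*Q, 28*P + 22*Q) = e_{61}(P,Q)^(32*22-2*28).
Inverting 38 mod 61: 53. Thus e_{61}(P,Q) = e(P',Q')^{53}.
6-bit Miller (111101) on E'/F_{34749421181143} with a'=24598405643071, b'=13214015574294: accumulate tangent/chord ratios at Q'+S and P'+S'.
Result: e(P',Q') = 7602603532527 + 7084868563639*t + 32944434193809*t^2 + 31888295815624*t^3.
(7602603532527 + 7084868563639*t + 32944434193809*t^2 + 31888295815624*t^3)^{53} mod (34749421181143,f) = 28085568953742 + 28566590497340*t + 8189723943378*t^2 + 32103226105494*t^3.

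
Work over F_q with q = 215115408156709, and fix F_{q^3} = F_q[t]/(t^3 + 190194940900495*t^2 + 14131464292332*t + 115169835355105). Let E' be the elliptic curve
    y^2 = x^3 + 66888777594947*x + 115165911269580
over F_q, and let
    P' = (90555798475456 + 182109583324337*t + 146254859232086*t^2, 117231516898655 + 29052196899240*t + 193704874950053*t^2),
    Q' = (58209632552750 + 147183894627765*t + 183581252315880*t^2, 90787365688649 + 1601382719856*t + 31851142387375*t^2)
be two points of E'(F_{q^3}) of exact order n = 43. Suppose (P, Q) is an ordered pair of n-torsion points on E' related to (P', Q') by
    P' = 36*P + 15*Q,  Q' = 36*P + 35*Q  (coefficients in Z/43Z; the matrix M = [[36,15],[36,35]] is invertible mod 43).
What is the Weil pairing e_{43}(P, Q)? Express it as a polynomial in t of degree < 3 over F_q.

134555599412017 + 69595498862979*t + 46054655977492*t^2

e_{43} is bilinear + alternating on E[43], so e_{43}(36*P + 15*Q, 36*P + 35*Q) = e_{43}(P,Q)^(36*35-15*36).
36*35 - 15*36 = 720; reduced mod 43: det = 32, inverse 39.
Run Miller on y^2=x^3+66888777594947*x+115165911269580 over F_{215115408156709}: ladder 101011 (6 bits); e = f_P(D_Q)/f_Q(D_P).
So e_{43}(P',Q') = 5651028794753 + 76406331143126*t + 53110156455207*t^2.
Finally e_{43}(P,Q) = 134555599412017 + 69595498862979*t + 46054655977492*t^2.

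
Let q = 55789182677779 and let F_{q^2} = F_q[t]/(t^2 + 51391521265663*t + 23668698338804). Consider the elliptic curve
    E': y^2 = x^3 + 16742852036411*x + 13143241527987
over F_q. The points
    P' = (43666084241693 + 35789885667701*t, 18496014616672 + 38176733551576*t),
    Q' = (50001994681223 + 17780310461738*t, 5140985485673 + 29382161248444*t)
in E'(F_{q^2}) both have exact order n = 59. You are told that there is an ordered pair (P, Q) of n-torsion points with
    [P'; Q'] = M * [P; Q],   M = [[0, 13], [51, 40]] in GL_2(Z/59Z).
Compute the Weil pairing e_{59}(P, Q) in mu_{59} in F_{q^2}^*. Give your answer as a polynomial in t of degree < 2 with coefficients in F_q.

24742287515660 + 22425183558252*t

e_{59}(aP+bQ,cP+dQ) = e_{59}(P,Q)^(ad-bc); with (a,b,c,d)=(0,13,51,40) this gives the det-59 law.
So e_{59}(P,Q) = e_{59}(P',Q')^{21}, since 45*21 = 1 mod 59.
Run Miller on y^2=x^3+16742852036411*x+13143241527987 over F_{55789182677779}: ladder 111011 (6 bits); e = f_P(D_Q)/f_Q(D_P).
Result: e(P',Q') = 40016717410639 + 32110372980152*t.
Thus e_{59}(P,Q) = 24742287515660 + 22425183558252*t.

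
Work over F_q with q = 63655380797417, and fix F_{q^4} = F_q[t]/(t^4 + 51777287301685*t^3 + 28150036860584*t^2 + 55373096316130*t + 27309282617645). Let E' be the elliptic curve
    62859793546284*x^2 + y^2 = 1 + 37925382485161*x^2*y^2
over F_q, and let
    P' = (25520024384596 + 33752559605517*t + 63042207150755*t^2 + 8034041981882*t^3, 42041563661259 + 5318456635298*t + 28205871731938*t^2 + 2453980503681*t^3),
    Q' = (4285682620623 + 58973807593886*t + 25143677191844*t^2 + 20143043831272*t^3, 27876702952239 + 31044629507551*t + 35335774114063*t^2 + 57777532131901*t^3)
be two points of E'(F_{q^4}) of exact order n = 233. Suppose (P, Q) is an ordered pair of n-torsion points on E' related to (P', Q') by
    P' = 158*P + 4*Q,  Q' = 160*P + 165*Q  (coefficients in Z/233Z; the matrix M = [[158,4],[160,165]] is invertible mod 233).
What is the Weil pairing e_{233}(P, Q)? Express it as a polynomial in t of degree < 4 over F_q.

Alternating bilinearity on E[233] (values in mu_{233} in F_{63655380797417^4}) gives e(P',Q') = e(P,Q)^det(M).
Inverting 33 mod 233: 113. Thus e_{233}(P,Q) = e(P',Q')^{113}.
Edwards a_E,d_E -> Montgomery A=29407438770795,B=16262037386561 -> Weierstrass 24296668122441,37024626443115 via alpha=27406759471477,beta=22147447964635.
Miller loop for e_{233} over F_{63655380797417^4}: bits of 233 = 11101001; 7 double steps + 4 add steps, l/v at each.
Result: e(P',Q') = 5629592490390 + 26342925986019*t + 27020058000456*t^2 + 52698792019643*t^3.
Thus e_{233}(P,Q) = 27257613854602 + 5214484897343*t + 30575744348336*t^2 + 47543381877109*t^3.

27257613854602 + 5214484897343*t + 30575744348336*t^2 + 47543381877109*t^3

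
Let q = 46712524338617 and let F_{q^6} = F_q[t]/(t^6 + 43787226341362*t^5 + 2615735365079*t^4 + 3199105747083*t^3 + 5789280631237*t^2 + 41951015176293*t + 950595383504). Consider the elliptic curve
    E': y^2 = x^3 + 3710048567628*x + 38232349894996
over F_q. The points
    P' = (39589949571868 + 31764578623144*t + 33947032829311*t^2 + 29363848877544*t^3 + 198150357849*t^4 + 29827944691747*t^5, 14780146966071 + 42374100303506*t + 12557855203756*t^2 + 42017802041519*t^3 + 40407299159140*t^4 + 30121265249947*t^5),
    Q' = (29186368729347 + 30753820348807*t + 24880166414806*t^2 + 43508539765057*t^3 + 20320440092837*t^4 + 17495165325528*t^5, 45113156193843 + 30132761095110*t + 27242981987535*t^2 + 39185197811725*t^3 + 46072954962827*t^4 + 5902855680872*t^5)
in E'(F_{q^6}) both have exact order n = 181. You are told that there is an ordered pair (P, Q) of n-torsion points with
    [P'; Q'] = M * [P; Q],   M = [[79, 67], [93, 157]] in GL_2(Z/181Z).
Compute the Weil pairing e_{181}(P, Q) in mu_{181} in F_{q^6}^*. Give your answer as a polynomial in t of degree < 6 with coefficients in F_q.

Alternating bilinearity on E[181] (values in mu_{181} in F_{46712524338617^6}) gives e(P',Q') = e(P,Q)^det(M).
So e_{181}(P,Q) = e_{181}(P',Q')^{171}, since 18*171 = 1 mod 181.
8-bit Miller (10110101) on E'/F_{46712524338617} with a'=3710048567628, b'=38232349894996: accumulate tangent/chord ratios at Q'+S and P'+S'.
Result: e(P',Q') = 21618611686393 + 12478349764352*t + 28907701696892*t^2 + 43688430930238*t^3 + 26636153228908*t^4 + 16107463352974*t^5.
e_{181}(P,Q) = (21618611686393 + 12478349764352*t + 28907701696892*t^2 + 43688430930238*t^3 + 26636153228908*t^4 + 16107463352974*t^5)^{171} = 24208567646016 + 11375259041653*t + 30529156014997*t^2 + 2207787871848*t^3 + 12622021164749*t^4 + 38764241952130*t^5.

24208567646016 + 11375259041653*t + 30529156014997*t^2 + 2207787871848*t^3 + 12622021164749*t^4 + 38764241952130*t^5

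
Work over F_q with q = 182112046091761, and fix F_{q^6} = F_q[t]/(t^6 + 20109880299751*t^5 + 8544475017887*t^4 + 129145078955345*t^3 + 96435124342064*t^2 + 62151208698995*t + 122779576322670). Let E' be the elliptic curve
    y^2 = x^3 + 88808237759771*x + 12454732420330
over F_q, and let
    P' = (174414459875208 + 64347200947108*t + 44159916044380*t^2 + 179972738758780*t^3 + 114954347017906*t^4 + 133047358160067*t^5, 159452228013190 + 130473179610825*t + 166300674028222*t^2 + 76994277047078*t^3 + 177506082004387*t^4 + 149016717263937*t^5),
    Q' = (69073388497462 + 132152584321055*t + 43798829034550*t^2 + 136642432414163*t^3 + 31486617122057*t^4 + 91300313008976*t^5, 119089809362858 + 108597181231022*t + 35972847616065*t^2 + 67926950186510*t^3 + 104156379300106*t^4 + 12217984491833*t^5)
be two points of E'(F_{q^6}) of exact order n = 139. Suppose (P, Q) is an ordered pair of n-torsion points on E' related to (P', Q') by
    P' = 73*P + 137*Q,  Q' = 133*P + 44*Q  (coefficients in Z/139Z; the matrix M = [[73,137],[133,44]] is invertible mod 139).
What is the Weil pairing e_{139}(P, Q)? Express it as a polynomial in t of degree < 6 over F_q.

Under M = [[73,137],[133,44]] in GL_2(Z/139), e_{139}(P',Q') = e_{139}(P,Q)^(73*44-137*133 mod 139).
Inverting 3 mod 139: 93. Thus e_{139}(P,Q) = e(P',Q')^{93}.
n = 139 = (10001011)_2 (8 bits, wt 4); accumulate f_{139,P'}(Q'+S)/f_{139,P'}(S) along the 7-step ladder.
e_{139}(P',Q') = 59041397959427 + 142427813405148*t + 20823399642618*t^2 + 45118187965161*t^3 + 28607564346614*t^4 + 73696614248315*t^5.
e_{139}(P,Q) = (59041397959427 + 142427813405148*t + 20823399642618*t^2 + 45118187965161*t^3 + 28607564346614*t^4 + 73696614248315*t^5)^{93} = 144409190226763 + 58683895552910*t + 78435140437026*t^2 + 28451134379323*t^3 + 108839629457420*t^4 + 125662924868102*t^5.

144409190226763 + 58683895552910*t + 78435140437026*t^2 + 28451134379323*t^3 + 108839629457420*t^4 + 125662924868102*t^5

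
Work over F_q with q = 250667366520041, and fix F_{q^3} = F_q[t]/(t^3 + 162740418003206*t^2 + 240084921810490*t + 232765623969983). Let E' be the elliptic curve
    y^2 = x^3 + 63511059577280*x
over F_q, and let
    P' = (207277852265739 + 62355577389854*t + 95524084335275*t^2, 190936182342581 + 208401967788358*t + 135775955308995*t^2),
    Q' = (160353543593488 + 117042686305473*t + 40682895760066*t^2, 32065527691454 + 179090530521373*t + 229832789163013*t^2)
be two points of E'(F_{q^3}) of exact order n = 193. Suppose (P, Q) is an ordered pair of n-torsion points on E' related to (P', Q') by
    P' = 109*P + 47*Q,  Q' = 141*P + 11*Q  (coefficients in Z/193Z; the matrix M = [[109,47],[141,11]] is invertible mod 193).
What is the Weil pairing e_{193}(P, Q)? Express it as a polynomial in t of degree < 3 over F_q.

Under M = [[109,47],[141,11]] in GL_2(Z/193), e_{193}(P',Q') = e_{193}(P,Q)^(109*11-47*141 mod 193).
109*11 - 47*141 = -5428; reduced mod 193: det = 169, inverse 8.
Double-and-add over 11000001: 8-1 doublings, 3-1 additions; each step l_{T,T}/v_{2T} or l_{T,P'}/v at Q'+S for random S.
e_{193}(P',Q') = 70142443609326 + 92553938832350*t + 132428097836490*t^2.
Thus e_{193}(P,Q) = 28403866067184 + 81824474702569*t + 62385328206059*t^2.

28403866067184 + 81824474702569*t + 62385328206059*t^2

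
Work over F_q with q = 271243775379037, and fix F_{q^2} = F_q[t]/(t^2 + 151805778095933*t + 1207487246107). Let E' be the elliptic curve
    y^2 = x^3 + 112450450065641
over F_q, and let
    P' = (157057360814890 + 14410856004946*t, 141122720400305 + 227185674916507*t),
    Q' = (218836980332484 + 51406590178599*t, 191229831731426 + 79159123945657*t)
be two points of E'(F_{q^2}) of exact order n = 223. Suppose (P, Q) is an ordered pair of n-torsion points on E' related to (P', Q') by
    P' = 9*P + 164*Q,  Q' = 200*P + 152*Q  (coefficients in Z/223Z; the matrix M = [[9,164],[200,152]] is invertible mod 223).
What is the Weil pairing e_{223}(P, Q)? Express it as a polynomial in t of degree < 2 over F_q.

241448575573034 + 138243878107383*t

Alternating bilinearity on E[223] (values in mu_{223} in F_{271243775379037^2}) gives e(P',Q') = e(P,Q)^det(M).
9*152 - 164*200 = -31432; reduced mod 223: det = 11, inverse 142.
Double-and-add over 11011111: 8-1 doublings, 7-1 additions; each step l_{T,T}/v_{2T} or l_{T,P'}/v at Q'+S for random S.
So e_{223}(P',Q') = 208852989433480 + 228766932331565*t.
e_{223}(P,Q) = (208852989433480 + 228766932331565*t)^{142} = 241448575573034 + 138243878107383*t.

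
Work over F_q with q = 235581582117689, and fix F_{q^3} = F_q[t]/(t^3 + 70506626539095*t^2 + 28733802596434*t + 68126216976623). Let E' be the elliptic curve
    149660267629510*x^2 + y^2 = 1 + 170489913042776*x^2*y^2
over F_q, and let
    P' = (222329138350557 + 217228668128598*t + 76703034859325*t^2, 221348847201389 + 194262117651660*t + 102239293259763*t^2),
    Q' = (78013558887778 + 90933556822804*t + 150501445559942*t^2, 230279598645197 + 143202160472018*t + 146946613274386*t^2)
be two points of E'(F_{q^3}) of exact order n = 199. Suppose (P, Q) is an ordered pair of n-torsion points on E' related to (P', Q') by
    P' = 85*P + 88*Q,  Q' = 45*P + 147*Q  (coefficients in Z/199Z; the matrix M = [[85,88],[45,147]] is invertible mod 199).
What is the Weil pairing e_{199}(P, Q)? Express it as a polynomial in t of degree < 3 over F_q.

43307876124007 + 194809625478871*t + 226415653588721*t^2

e_{199}(aP+bQ,cP+dQ) = e_{199}(P,Q)^(ad-bc); with (a,b,c,d)=(85,88,45,147) this gives the det-199 law.
Hence e(P,Q) = e(P',Q')^{9} where 9 = 177^{-1} mod 199.
Map (x,y)_Ed via u=(1+y)/(1-y), v=(1+y)/((1-y)x) to Montgomery A=24265943865510,B=164390985019619; then to (a',b')=(224854553524818,66074331376585).
Build f_{199,P'} and f_{199,Q'} via the 8-bit ladder of 199=11000111_2; evaluate at shifted divisors; quotient in F_{235581582117689^3}.
The quotient is 132610879755266 + 157515244436588*t + 191599565654812*t^2.
Thus e_{199}(P,Q) = 43307876124007 + 194809625478871*t + 226415653588721*t^2.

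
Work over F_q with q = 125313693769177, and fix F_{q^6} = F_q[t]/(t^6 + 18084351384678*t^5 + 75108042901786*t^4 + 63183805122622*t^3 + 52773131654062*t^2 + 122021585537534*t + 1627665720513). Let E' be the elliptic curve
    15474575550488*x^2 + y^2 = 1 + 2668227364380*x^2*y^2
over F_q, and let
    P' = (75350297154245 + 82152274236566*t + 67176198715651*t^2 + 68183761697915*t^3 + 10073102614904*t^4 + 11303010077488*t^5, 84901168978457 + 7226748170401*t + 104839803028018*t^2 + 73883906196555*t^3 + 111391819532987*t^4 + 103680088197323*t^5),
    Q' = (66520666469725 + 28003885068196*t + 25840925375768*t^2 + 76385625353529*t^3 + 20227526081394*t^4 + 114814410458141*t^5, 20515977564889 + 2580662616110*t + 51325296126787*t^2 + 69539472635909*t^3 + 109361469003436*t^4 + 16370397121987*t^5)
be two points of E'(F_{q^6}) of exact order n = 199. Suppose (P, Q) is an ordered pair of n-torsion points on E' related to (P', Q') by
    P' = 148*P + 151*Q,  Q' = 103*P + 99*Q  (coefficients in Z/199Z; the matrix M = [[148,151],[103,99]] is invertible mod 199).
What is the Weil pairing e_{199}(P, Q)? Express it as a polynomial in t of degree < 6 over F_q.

26556111220020 + 100937438994396*t + 80922527838642*t^2 + 84886291031032*t^3 + 45851700761095*t^4 + 66417027549559*t^5

The 199-Weil pairing on E[199] over F_{125313693769177} is alternating-bilinear: e_{199}(P',Q') = e_{199}(P,Q)^det(M).
det(M) mod 199 = 94; its inverse in (Z/199)^* is 36 (check: 94*36 mod 199 = 1).
Map (x,y)_Ed via u=(1+y)/(1-y), v=(1+y)/((1-y)x) to Montgomery A=30304995581140,B=115873309011219; then to (a',b')=(109835683027575,72608249167025).
Miller loop for e_{199} over F_{125313693769177^6}: bits of 199 = 11000111; 7 double steps + 4 add steps, l/v at each.
Result: e(P',Q') = 16824937723888 + 121358768647476*t + 82355005993307*t^2 + 83346874956500*t^3 + 71790457500804*t^4 + 36257343969677*t^5.
e_{199}(P,Q) = (16824937723888 + 121358768647476*t + 82355005993307*t^2 + 83346874956500*t^3 + 71790457500804*t^4 + 36257343969677*t^5)^{36} = 26556111220020 + 100937438994396*t + 80922527838642*t^2 + 84886291031032*t^3 + 45851700761095*t^4 + 66417027549559*t^5.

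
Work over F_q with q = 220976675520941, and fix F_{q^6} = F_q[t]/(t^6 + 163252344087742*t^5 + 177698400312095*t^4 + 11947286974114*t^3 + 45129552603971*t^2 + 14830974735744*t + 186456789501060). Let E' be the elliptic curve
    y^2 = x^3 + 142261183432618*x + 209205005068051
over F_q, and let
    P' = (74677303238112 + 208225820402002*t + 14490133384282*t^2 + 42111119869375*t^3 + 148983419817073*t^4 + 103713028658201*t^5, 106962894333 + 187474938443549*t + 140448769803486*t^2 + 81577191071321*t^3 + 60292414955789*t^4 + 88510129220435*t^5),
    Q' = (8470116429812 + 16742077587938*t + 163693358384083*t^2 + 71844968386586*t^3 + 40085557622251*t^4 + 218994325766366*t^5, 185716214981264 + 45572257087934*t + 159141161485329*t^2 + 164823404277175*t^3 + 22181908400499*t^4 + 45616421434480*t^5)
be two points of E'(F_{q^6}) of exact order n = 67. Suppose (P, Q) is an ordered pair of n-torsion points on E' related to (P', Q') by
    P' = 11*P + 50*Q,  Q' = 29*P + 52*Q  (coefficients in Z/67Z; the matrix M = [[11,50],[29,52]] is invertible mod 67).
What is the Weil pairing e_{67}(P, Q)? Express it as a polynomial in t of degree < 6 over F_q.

The 67-Weil pairing on E[67] over F_{220976675520941} is alternating-bilinear: e_{67}(P',Q') = e_{67}(P,Q)^det(M).
Hence e(P,Q) = e(P',Q')^{19} where 19 = 60^{-1} mod 67.
Build f_{67,P'} and f_{67,Q'} via the 7-bit ladder of 67=1000011_2; evaluate at shifted divisors; quotient in F_{220976675520941^6}.
e_{67}(P',Q') = 125332034944777 + 184100773281202*t + 38914553302967*t^2 + 49569915148907*t^3 + 21088936463251*t^4 + 146261381964167*t^5.
Thus e_{67}(P,Q) = 103284087489711 + 165744972816314*t + 204974760595437*t^2 + 124084270664368*t^3 + 83720521123637*t^4 + 178802435885407*t^5.

103284087489711 + 165744972816314*t + 204974760595437*t^2 + 124084270664368*t^3 + 83720521123637*t^4 + 178802435885407*t^5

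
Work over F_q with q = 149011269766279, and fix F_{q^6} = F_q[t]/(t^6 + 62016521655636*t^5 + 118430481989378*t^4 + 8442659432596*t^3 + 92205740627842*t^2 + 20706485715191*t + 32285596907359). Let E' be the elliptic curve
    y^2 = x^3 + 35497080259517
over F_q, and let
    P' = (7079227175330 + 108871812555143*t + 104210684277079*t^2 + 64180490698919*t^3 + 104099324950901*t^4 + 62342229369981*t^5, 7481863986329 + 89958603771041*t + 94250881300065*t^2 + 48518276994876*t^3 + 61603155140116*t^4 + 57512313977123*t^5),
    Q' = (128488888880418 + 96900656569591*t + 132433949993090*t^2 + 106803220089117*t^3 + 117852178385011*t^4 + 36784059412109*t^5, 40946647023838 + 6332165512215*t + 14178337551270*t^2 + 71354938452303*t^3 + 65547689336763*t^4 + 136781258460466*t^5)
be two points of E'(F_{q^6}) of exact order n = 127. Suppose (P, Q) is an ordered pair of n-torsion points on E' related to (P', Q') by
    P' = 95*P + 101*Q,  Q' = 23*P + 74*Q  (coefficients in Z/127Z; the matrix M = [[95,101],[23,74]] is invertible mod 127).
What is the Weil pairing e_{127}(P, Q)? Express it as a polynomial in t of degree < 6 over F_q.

4190356755060 + 36256380166354*t + 88774808938395*t^2 + 60849139082529*t^3 + 15657455926868*t^4 + 121096391777650*t^5

e_{127} is bilinear + alternating on E[127], so e_{127}(95*P + 101*Q, 23*P + 74*Q) = e_{127}(P,Q)^(95*74-101*23).
95*74 - 101*23 = 4707; reduced mod 127: det = 8, inverse 16.
n = 127 = (1111111)_2 (7 bits, wt 7); accumulate f_{127,P'}(Q'+S)/f_{127,P'}(S) along the 6-step ladder.
e_{127}(P',Q') = 54466199643736 + 36771268836397*t + 117933602732883*t^2 + 52410326780040*t^3 + 114613856296616*t^4 + 14731121123333*t^5.
Thus e_{127}(P,Q) = 4190356755060 + 36256380166354*t + 88774808938395*t^2 + 60849139082529*t^3 + 15657455926868*t^4 + 121096391777650*t^5.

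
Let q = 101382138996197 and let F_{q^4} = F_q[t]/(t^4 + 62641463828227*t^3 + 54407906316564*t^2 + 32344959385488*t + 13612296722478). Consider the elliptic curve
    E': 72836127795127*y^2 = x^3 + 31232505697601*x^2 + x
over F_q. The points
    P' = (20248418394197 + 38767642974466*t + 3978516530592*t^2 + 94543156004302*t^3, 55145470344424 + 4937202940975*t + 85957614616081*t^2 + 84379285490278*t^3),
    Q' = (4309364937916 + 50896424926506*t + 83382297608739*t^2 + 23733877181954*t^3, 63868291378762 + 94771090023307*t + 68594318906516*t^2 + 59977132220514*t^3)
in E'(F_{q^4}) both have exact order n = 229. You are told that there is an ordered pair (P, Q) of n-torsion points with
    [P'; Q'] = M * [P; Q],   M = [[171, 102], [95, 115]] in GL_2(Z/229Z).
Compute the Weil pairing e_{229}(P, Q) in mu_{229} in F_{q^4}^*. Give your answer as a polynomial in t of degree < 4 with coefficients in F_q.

99414600689140 + 32145978162356*t + 39739156508270*t^2 + 92284024128752*t^3

The 229-Weil pairing on E[229] over F_{101382138996197} is alternating-bilinear: e_{229}(P',Q') = e_{229}(P,Q)^det(M).
171*115 - 102*95 = 9975; reduced mod 229: det = 128, inverse 34.
Undo Montgomery via alpha=54002170206193, beta=2962794126977: (a',b')=(24636428185172,75619683495653) over F_{101382138996197}.
Run Miller on y^2=x^3+24636428185172*x+75619683495653 over F_{101382138996197}: ladder 11100101 (8 bits); e = f_P(D_Q)/f_Q(D_P).
e_{229}(P',Q') = 2646985868410 + 1235538498299*t + 61508856663534*t^2 + 7628202741367*t^3.
(2646985868410 + 1235538498299*t + 61508856663534*t^2 + 7628202741367*t^3)^{34} mod (101382138996197,f) = 99414600689140 + 32145978162356*t + 39739156508270*t^2 + 92284024128752*t^3.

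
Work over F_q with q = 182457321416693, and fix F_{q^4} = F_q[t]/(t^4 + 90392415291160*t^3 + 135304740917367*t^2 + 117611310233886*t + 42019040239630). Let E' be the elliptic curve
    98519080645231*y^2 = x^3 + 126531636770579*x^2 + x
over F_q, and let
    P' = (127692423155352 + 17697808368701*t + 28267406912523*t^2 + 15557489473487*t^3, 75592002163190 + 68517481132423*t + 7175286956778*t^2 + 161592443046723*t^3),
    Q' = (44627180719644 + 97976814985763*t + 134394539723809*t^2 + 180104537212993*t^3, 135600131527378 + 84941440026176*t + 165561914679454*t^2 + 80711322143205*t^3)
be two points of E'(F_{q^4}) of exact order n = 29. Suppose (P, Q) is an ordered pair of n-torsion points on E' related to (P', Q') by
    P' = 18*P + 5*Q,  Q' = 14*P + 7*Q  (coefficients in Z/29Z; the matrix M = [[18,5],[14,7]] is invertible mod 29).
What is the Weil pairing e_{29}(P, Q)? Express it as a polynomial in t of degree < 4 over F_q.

Under M = [[18,5],[14,7]] in GL_2(Z/29), e_{29}(P',Q') = e_{29}(P,Q)^(18*7-5*14 mod 29).
So e_{29}(P,Q) = e_{29}(P',Q')^{14}, since 27*14 = 1 mod 29.
Undo Montgomery via alpha=26238761285679, beta=16848618391128: (a',b')=(124673102889580,27156990696766) over F_{182457321416693}.
5-bit Miller (11101) on E'/F_{182457321416693} with a'=124673102889580, b'=27156990696766: accumulate tangent/chord ratios at Q'+S and P'+S'.
Miller gives e_{29}(P',Q') = 128942270904613 + 87358166088553*t + 121775655738415*t^2 + 81116246272929*t^3 in F_{182457321416693^4}.
Hence e(P,Q) = 60305429469358 + 111327218835877*t + 175274475604624*t^2 + 164497972314639*t^3 in F_{182457321416693^4}^*.

60305429469358 + 111327218835877*t + 175274475604624*t^2 + 164497972314639*t^3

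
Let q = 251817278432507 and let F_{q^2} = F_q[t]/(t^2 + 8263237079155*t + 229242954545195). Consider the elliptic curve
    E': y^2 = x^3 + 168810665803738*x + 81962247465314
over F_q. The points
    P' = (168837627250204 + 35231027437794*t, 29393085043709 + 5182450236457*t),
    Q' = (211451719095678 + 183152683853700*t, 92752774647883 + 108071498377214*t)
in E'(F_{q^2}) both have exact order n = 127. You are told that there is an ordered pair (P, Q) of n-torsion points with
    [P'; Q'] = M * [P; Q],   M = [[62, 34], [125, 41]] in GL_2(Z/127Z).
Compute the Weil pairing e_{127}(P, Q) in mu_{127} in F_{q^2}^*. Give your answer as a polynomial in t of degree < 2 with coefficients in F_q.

The 127-Weil pairing on E[127] over F_{251817278432507} is alternating-bilinear: e_{127}(P',Q') = e_{127}(P,Q)^det(M).
Hence e(P,Q) = e(P',Q')^{49} where 49 = 70^{-1} mod 127.
Double-and-add over 1111111: 7-1 doublings, 7-1 additions; each step l_{T,T}/v_{2T} or l_{T,P'}/v at Q'+S for random S.
So e_{127}(P',Q') = 106898938800254 + 57598116948803*t.
(106898938800254 + 57598116948803*t)^{49} mod (251817278432507,f) = 89171408446581 + 123760667743094*t.

89171408446581 + 123760667743094*t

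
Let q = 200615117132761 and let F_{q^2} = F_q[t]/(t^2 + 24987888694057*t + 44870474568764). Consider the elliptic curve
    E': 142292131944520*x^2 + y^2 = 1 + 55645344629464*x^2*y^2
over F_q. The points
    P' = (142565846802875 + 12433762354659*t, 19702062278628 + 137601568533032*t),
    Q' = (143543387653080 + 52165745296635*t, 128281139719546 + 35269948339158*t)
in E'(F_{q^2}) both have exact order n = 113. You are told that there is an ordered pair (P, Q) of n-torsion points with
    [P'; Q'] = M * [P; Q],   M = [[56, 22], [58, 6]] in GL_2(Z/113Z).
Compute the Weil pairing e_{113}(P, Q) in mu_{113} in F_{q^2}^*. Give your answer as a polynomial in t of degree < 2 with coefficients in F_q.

85372692190188 + 18229586541718*t

Under M = [[56,22],[58,6]] in GL_2(Z/113), e_{113}(P',Q') = e_{113}(P,Q)^(56*6-22*58 mod 113).
So e_{113}(P,Q) = e_{113}(P',Q')^{91}, since 77*91 = 1 mod 113.
Edwards->Montgomery: u=(1+y)/(1-y), v=u/x -> 28109156375562v^2=u^3+132651492350401u^2+u; then x_W=21661696828764u+166732990850838: y^2=x^3+141761533302586*x+104466763746719.
7-bit Miller (1110001) on E'/F_{200615117132761} with a'=141761533302586, b'=104466763746719: accumulate tangent/chord ratios at Q'+S and P'+S'.
e_{113}(P',Q') = 67700834577344 + 168465037133170*t.
Finally e_{113}(P,Q) = 85372692190188 + 18229586541718*t.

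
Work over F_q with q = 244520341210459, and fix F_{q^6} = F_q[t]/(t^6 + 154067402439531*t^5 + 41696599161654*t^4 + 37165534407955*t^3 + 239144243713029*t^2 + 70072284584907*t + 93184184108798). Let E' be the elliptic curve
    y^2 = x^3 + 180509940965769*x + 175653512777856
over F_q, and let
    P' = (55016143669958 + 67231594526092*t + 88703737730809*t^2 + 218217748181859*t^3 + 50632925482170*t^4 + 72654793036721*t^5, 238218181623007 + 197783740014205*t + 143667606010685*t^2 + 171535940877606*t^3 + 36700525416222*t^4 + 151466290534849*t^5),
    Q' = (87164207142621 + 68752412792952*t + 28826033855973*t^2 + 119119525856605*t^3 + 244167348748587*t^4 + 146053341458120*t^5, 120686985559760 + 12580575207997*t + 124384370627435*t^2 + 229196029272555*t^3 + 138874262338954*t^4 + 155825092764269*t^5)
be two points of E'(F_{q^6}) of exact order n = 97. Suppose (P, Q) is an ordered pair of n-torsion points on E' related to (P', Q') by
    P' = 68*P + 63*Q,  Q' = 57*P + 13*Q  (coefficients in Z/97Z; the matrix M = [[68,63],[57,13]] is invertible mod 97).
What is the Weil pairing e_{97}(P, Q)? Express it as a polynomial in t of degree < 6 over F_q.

Since e_{97}(P,P)=e_{97}(Q,Q)=1 and e_{97}(Q,P)=e_{97}(P,Q)^{-1}, expanding e_{97}(68*P + 63*Q,57*P + 13*Q) leaves e(P,Q)^det(M).
Hence e(P,Q) = e(P',Q')^{54} where 54 = 9^{-1} mod 97.
n = 97 = (1100001)_2 (7 bits, wt 3); accumulate f_{97,P'}(Q'+S)/f_{97,P'}(S) along the 6-step ladder.
Miller gives e_{97}(P',Q') = 78081561294678 + 187487593104308*t + 50807155912130*t^2 + 37267740282193*t^3 + 158052602631791*t^4 + 232241340682678*t^5 in F_{244520341210459^6}.
Finally e_{97}(P,Q) = 26007581246294 + 203912683842009*t + 21824848006994*t^2 + 78738910508229*t^3 + 170625483373722*t^4 + 128891107273304*t^5.

26007581246294 + 203912683842009*t + 21824848006994*t^2 + 78738910508229*t^3 + 170625483373722*t^4 + 128891107273304*t^5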